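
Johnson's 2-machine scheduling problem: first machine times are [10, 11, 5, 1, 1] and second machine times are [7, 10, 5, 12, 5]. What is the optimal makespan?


Apply Johnson's rule:
  Group 1 (a <= b): [(4, 1, 12), (5, 1, 5), (3, 5, 5)]
  Group 2 (a > b): [(2, 11, 10), (1, 10, 7)]
Optimal job order: [4, 5, 3, 2, 1]
Schedule:
  Job 4: M1 done at 1, M2 done at 13
  Job 5: M1 done at 2, M2 done at 18
  Job 3: M1 done at 7, M2 done at 23
  Job 2: M1 done at 18, M2 done at 33
  Job 1: M1 done at 28, M2 done at 40
Makespan = 40

40


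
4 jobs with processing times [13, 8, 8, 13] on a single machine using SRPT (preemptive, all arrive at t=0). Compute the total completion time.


Since all jobs arrive at t=0, SRPT equals SPT ordering.
SPT order: [8, 8, 13, 13]
Completion times:
  Job 1: p=8, C=8
  Job 2: p=8, C=16
  Job 3: p=13, C=29
  Job 4: p=13, C=42
Total completion time = 8 + 16 + 29 + 42 = 95

95


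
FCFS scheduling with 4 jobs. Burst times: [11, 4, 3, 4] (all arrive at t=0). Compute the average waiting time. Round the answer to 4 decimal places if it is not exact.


FCFS order (as given): [11, 4, 3, 4]
Waiting times:
  Job 1: wait = 0
  Job 2: wait = 11
  Job 3: wait = 15
  Job 4: wait = 18
Sum of waiting times = 44
Average waiting time = 44/4 = 11.0

11.0


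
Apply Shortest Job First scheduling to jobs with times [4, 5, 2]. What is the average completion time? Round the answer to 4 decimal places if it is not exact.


SJF order (ascending): [2, 4, 5]
Completion times:
  Job 1: burst=2, C=2
  Job 2: burst=4, C=6
  Job 3: burst=5, C=11
Average completion = 19/3 = 6.3333

6.3333


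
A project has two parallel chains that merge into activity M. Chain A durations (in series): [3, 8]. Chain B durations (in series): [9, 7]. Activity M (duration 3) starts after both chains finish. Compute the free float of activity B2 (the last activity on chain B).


ES(B2) = sum of predecessors on chain B = 9
EF(B2) = ES + duration = 9 + 7 = 16
Successor of B2 is M. ES(M) = max(sum(A), sum(B)) = max(11, 16) = 16
Free float = ES(successor) - EF(current) = 16 - 16 = 0

0


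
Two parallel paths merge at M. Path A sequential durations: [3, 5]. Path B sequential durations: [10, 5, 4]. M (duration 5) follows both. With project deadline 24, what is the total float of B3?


Forward pass: ES(B3) = sum of predecessors on chain B = 15
EF = ES + duration = 15 + 4 = 19
Backward pass: LF(M) = deadline = 24; LS(M) = 24 - 5 = 19
LF(B3) = LS(M) - sum(successors on chain B) = 19 - 0 = 19
LS = LF - duration = 19 - 4 = 15
Total float = LS - ES = 15 - 15 = 0

0


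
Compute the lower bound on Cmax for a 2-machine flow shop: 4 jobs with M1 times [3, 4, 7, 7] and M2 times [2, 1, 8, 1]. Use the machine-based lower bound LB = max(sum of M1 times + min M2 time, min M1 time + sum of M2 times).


LB1 = sum(M1 times) + min(M2 times) = 21 + 1 = 22
LB2 = min(M1 times) + sum(M2 times) = 3 + 12 = 15
Lower bound = max(LB1, LB2) = max(22, 15) = 22

22


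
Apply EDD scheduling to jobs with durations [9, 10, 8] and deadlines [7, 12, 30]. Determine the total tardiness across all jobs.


Sort by due date (EDD order): [(9, 7), (10, 12), (8, 30)]
Compute completion times and tardiness:
  Job 1: p=9, d=7, C=9, tardiness=max(0,9-7)=2
  Job 2: p=10, d=12, C=19, tardiness=max(0,19-12)=7
  Job 3: p=8, d=30, C=27, tardiness=max(0,27-30)=0
Total tardiness = 9

9


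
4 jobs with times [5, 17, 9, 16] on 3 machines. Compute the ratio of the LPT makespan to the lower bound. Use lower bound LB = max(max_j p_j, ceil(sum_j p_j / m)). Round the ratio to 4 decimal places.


LPT order: [17, 16, 9, 5]
Machine loads after assignment: [17, 16, 14]
LPT makespan = 17
Lower bound = max(max_job, ceil(total/3)) = max(17, 16) = 17
Ratio = 17 / 17 = 1.0

1.0


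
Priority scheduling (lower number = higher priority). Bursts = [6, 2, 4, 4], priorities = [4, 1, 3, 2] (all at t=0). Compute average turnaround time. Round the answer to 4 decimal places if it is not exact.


Sort by priority (ascending = highest first):
Order: [(1, 2), (2, 4), (3, 4), (4, 6)]
Completion times:
  Priority 1, burst=2, C=2
  Priority 2, burst=4, C=6
  Priority 3, burst=4, C=10
  Priority 4, burst=6, C=16
Average turnaround = 34/4 = 8.5

8.5


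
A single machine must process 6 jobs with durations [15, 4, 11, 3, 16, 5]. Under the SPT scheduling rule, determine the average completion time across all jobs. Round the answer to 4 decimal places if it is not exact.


Sort jobs by processing time (SPT order): [3, 4, 5, 11, 15, 16]
Compute completion times sequentially:
  Job 1: processing = 3, completes at 3
  Job 2: processing = 4, completes at 7
  Job 3: processing = 5, completes at 12
  Job 4: processing = 11, completes at 23
  Job 5: processing = 15, completes at 38
  Job 6: processing = 16, completes at 54
Sum of completion times = 137
Average completion time = 137/6 = 22.8333

22.8333


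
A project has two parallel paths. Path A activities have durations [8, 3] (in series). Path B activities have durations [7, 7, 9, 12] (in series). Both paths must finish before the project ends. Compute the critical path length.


Path A total = 8 + 3 = 11
Path B total = 7 + 7 + 9 + 12 = 35
Critical path = longest path = max(11, 35) = 35

35


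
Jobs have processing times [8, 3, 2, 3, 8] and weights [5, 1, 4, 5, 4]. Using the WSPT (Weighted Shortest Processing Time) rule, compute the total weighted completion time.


Compute p/w ratios and sort ascending (WSPT): [(2, 4), (3, 5), (8, 5), (8, 4), (3, 1)]
Compute weighted completion times:
  Job (p=2,w=4): C=2, w*C=4*2=8
  Job (p=3,w=5): C=5, w*C=5*5=25
  Job (p=8,w=5): C=13, w*C=5*13=65
  Job (p=8,w=4): C=21, w*C=4*21=84
  Job (p=3,w=1): C=24, w*C=1*24=24
Total weighted completion time = 206

206


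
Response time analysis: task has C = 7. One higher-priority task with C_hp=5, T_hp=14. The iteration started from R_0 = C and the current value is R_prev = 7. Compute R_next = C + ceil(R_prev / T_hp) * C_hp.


R_next = C + ceil(R_prev / T_hp) * C_hp
ceil(7 / 14) = ceil(0.5) = 1
Interference = 1 * 5 = 5
R_next = 7 + 5 = 12

12


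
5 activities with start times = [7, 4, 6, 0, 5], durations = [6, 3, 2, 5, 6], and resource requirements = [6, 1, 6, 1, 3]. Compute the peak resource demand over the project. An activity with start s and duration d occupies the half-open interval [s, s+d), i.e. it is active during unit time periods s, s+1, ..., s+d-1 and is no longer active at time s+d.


Each activity i is active on [start_i, start_i + duration_i).
Compute total resource usage per time slot:
  t=0: active resources = [1], total = 1
  t=1: active resources = [1], total = 1
  t=2: active resources = [1], total = 1
  t=3: active resources = [1], total = 1
  t=4: active resources = [1, 1], total = 2
  t=5: active resources = [1, 3], total = 4
  t=6: active resources = [1, 6, 3], total = 10
  t=7: active resources = [6, 6, 3], total = 15
  t=8: active resources = [6, 3], total = 9
  t=9: active resources = [6, 3], total = 9
  t=10: active resources = [6, 3], total = 9
  t=11: active resources = [6], total = 6
  t=12: active resources = [6], total = 6
Peak resource demand = 15

15


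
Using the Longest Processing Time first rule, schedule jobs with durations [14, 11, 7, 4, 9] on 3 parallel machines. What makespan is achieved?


Sort jobs in decreasing order (LPT): [14, 11, 9, 7, 4]
Assign each job to the least loaded machine:
  Machine 1: jobs [14], load = 14
  Machine 2: jobs [11, 4], load = 15
  Machine 3: jobs [9, 7], load = 16
Makespan = max load = 16

16


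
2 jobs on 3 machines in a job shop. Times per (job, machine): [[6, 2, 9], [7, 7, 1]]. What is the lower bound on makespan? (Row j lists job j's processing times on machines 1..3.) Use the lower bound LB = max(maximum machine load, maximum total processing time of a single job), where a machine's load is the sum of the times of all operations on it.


Machine loads:
  Machine 1: 6 + 7 = 13
  Machine 2: 2 + 7 = 9
  Machine 3: 9 + 1 = 10
Max machine load = 13
Job totals:
  Job 1: 17
  Job 2: 15
Max job total = 17
Lower bound = max(13, 17) = 17

17


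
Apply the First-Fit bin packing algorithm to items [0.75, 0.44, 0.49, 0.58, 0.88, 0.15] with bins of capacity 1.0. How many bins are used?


Place items sequentially using First-Fit:
  Item 0.75 -> new Bin 1
  Item 0.44 -> new Bin 2
  Item 0.49 -> Bin 2 (now 0.93)
  Item 0.58 -> new Bin 3
  Item 0.88 -> new Bin 4
  Item 0.15 -> Bin 1 (now 0.9)
Total bins used = 4

4


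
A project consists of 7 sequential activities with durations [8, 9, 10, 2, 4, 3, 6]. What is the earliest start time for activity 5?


Activity 5 starts after activities 1 through 4 complete.
Predecessor durations: [8, 9, 10, 2]
ES = 8 + 9 + 10 + 2 = 29

29


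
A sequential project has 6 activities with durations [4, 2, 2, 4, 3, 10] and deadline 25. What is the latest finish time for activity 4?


LF(activity 4) = deadline - sum of successor durations
Successors: activities 5 through 6 with durations [3, 10]
Sum of successor durations = 13
LF = 25 - 13 = 12

12


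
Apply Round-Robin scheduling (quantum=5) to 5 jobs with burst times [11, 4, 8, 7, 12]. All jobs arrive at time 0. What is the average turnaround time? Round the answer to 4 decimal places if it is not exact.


Time quantum = 5
Execution trace:
  J1 runs 5 units, time = 5
  J2 runs 4 units, time = 9
  J3 runs 5 units, time = 14
  J4 runs 5 units, time = 19
  J5 runs 5 units, time = 24
  J1 runs 5 units, time = 29
  J3 runs 3 units, time = 32
  J4 runs 2 units, time = 34
  J5 runs 5 units, time = 39
  J1 runs 1 units, time = 40
  J5 runs 2 units, time = 42
Finish times: [40, 9, 32, 34, 42]
Average turnaround = 157/5 = 31.4

31.4


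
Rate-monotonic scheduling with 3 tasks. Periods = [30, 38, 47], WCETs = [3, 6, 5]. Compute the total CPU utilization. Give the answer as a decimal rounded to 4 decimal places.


Compute individual utilizations (exact fractions):
  Task 1: C/T = 3/30 = 1/10 (approx. 0.1)
  Task 2: C/T = 6/38 = 3/19 (approx. 0.1579)
  Task 3: C/T = 5/47 (approx. 0.1064)
Total utilization U = 1/10 + 3/19 + 5/47 = 3253/8930
Rounded to 4 decimal places: U = 0.3643
RM (Liu & Layland) bound for 3 tasks = 0.779763; compare with U = 3253/8930 (approx. 0.364278)
U <= bound, so schedulable by RM sufficient condition.

0.3643


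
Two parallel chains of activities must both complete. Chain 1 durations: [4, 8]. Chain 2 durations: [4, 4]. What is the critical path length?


Path A total = 4 + 8 = 12
Path B total = 4 + 4 = 8
Critical path = longest path = max(12, 8) = 12

12


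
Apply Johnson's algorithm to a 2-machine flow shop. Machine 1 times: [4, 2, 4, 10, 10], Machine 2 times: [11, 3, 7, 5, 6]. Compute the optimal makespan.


Apply Johnson's rule:
  Group 1 (a <= b): [(2, 2, 3), (1, 4, 11), (3, 4, 7)]
  Group 2 (a > b): [(5, 10, 6), (4, 10, 5)]
Optimal job order: [2, 1, 3, 5, 4]
Schedule:
  Job 2: M1 done at 2, M2 done at 5
  Job 1: M1 done at 6, M2 done at 17
  Job 3: M1 done at 10, M2 done at 24
  Job 5: M1 done at 20, M2 done at 30
  Job 4: M1 done at 30, M2 done at 35
Makespan = 35

35


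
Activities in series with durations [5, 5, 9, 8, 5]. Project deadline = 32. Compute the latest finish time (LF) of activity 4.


LF(activity 4) = deadline - sum of successor durations
Successors: activities 5 through 5 with durations [5]
Sum of successor durations = 5
LF = 32 - 5 = 27

27


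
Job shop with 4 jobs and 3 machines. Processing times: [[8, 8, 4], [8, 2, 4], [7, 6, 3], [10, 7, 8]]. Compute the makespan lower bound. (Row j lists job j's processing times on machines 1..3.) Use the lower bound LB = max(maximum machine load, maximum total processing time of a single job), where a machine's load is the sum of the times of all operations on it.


Machine loads:
  Machine 1: 8 + 8 + 7 + 10 = 33
  Machine 2: 8 + 2 + 6 + 7 = 23
  Machine 3: 4 + 4 + 3 + 8 = 19
Max machine load = 33
Job totals:
  Job 1: 20
  Job 2: 14
  Job 3: 16
  Job 4: 25
Max job total = 25
Lower bound = max(33, 25) = 33

33


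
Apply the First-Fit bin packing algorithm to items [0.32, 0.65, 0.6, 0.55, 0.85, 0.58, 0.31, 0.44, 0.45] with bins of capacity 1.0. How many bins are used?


Place items sequentially using First-Fit:
  Item 0.32 -> new Bin 1
  Item 0.65 -> Bin 1 (now 0.97)
  Item 0.6 -> new Bin 2
  Item 0.55 -> new Bin 3
  Item 0.85 -> new Bin 4
  Item 0.58 -> new Bin 5
  Item 0.31 -> Bin 2 (now 0.91)
  Item 0.44 -> Bin 3 (now 0.99)
  Item 0.45 -> new Bin 6
Total bins used = 6

6


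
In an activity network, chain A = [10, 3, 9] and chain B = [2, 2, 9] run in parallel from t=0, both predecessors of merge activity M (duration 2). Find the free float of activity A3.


ES(A3) = sum of predecessors on chain A = 13
EF(A3) = ES + duration = 13 + 9 = 22
Successor of A3 is M. ES(M) = max(sum(A), sum(B)) = max(22, 13) = 22
Free float = ES(successor) - EF(current) = 22 - 22 = 0

0


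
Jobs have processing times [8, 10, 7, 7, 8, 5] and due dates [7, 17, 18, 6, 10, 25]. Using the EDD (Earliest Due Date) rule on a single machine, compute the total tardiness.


Sort by due date (EDD order): [(7, 6), (8, 7), (8, 10), (10, 17), (7, 18), (5, 25)]
Compute completion times and tardiness:
  Job 1: p=7, d=6, C=7, tardiness=max(0,7-6)=1
  Job 2: p=8, d=7, C=15, tardiness=max(0,15-7)=8
  Job 3: p=8, d=10, C=23, tardiness=max(0,23-10)=13
  Job 4: p=10, d=17, C=33, tardiness=max(0,33-17)=16
  Job 5: p=7, d=18, C=40, tardiness=max(0,40-18)=22
  Job 6: p=5, d=25, C=45, tardiness=max(0,45-25)=20
Total tardiness = 80

80


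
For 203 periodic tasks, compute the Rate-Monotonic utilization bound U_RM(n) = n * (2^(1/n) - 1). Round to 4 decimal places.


Compute 2^(1/203) = 1.0034203542
Subtract 1: 1.0034203542 - 1 = 0.0034203542
Multiply by n: 203 * 0.0034203542 = 0.6943319026
Round to 4 dp: 0.6943

0.6943


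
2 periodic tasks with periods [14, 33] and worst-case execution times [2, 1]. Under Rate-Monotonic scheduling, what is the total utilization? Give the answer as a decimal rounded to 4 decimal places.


Compute individual utilizations (exact fractions):
  Task 1: C/T = 2/14 = 1/7 (approx. 0.1429)
  Task 2: C/T = 1/33 (approx. 0.0303)
Total utilization U = 1/7 + 1/33 = 40/231
Rounded to 4 decimal places: U = 0.1732
RM (Liu & Layland) bound for 2 tasks = 0.828427; compare with U = 40/231 (approx. 0.173160)
U <= bound, so schedulable by RM sufficient condition.

0.1732


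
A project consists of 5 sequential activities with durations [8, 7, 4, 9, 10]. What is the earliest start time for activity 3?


Activity 3 starts after activities 1 through 2 complete.
Predecessor durations: [8, 7]
ES = 8 + 7 = 15

15


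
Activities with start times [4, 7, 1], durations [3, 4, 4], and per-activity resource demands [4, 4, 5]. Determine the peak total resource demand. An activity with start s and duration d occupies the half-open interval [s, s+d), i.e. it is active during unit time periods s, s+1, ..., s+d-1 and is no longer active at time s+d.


Each activity i is active on [start_i, start_i + duration_i).
Compute total resource usage per time slot:
  t=0: active resources = [], total = 0
  t=1: active resources = [5], total = 5
  t=2: active resources = [5], total = 5
  t=3: active resources = [5], total = 5
  t=4: active resources = [4, 5], total = 9
  t=5: active resources = [4], total = 4
  t=6: active resources = [4], total = 4
  t=7: active resources = [4], total = 4
  t=8: active resources = [4], total = 4
  t=9: active resources = [4], total = 4
  t=10: active resources = [4], total = 4
Peak resource demand = 9

9


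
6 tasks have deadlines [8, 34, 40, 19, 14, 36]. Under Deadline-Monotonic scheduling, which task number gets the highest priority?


Sort tasks by relative deadline (ascending):
  Task 1: deadline = 8
  Task 5: deadline = 14
  Task 4: deadline = 19
  Task 2: deadline = 34
  Task 6: deadline = 36
  Task 3: deadline = 40
Priority order (highest first): [1, 5, 4, 2, 6, 3]
Highest priority task = 1

1


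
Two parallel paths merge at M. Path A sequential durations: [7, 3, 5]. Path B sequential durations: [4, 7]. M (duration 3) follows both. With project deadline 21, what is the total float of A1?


Forward pass: ES(A1) = sum of predecessors on chain A = 0
EF = ES + duration = 0 + 7 = 7
Backward pass: LF(M) = deadline = 21; LS(M) = 21 - 3 = 18
LF(A1) = LS(M) - sum(successors on chain A) = 18 - 8 = 10
LS = LF - duration = 10 - 7 = 3
Total float = LS - ES = 3 - 0 = 3

3


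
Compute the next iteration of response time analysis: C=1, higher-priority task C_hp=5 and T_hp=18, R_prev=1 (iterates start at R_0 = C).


R_next = C + ceil(R_prev / T_hp) * C_hp
ceil(1 / 18) = ceil(0.0556) = 1
Interference = 1 * 5 = 5
R_next = 1 + 5 = 6

6


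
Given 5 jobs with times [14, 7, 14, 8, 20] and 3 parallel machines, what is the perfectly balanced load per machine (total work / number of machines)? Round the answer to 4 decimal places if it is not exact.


Total processing time = 14 + 7 + 14 + 8 + 20 = 63
Number of machines = 3
Ideal balanced load = 63 / 3 = 21.0

21.0


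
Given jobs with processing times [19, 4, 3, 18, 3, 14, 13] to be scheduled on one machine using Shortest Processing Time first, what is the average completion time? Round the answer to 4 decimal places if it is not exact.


Sort jobs by processing time (SPT order): [3, 3, 4, 13, 14, 18, 19]
Compute completion times sequentially:
  Job 1: processing = 3, completes at 3
  Job 2: processing = 3, completes at 6
  Job 3: processing = 4, completes at 10
  Job 4: processing = 13, completes at 23
  Job 5: processing = 14, completes at 37
  Job 6: processing = 18, completes at 55
  Job 7: processing = 19, completes at 74
Sum of completion times = 208
Average completion time = 208/7 = 29.7143

29.7143


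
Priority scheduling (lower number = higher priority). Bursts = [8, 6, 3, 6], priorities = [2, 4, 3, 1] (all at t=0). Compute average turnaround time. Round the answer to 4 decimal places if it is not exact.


Sort by priority (ascending = highest first):
Order: [(1, 6), (2, 8), (3, 3), (4, 6)]
Completion times:
  Priority 1, burst=6, C=6
  Priority 2, burst=8, C=14
  Priority 3, burst=3, C=17
  Priority 4, burst=6, C=23
Average turnaround = 60/4 = 15.0

15.0


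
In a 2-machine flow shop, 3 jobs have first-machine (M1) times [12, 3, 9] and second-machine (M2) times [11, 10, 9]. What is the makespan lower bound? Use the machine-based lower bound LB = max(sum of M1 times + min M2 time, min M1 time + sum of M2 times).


LB1 = sum(M1 times) + min(M2 times) = 24 + 9 = 33
LB2 = min(M1 times) + sum(M2 times) = 3 + 30 = 33
Lower bound = max(LB1, LB2) = max(33, 33) = 33

33


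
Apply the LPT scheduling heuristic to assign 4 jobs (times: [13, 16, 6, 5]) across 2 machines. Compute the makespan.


Sort jobs in decreasing order (LPT): [16, 13, 6, 5]
Assign each job to the least loaded machine:
  Machine 1: jobs [16, 5], load = 21
  Machine 2: jobs [13, 6], load = 19
Makespan = max load = 21

21


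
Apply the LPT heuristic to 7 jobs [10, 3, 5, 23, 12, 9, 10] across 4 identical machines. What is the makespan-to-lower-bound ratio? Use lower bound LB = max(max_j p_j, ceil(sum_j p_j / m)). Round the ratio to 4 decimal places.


LPT order: [23, 12, 10, 10, 9, 5, 3]
Machine loads after assignment: [23, 15, 19, 15]
LPT makespan = 23
Lower bound = max(max_job, ceil(total/4)) = max(23, 18) = 23
Ratio = 23 / 23 = 1.0

1.0


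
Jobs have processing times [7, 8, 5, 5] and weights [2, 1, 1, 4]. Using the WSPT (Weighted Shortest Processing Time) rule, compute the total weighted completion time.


Compute p/w ratios and sort ascending (WSPT): [(5, 4), (7, 2), (5, 1), (8, 1)]
Compute weighted completion times:
  Job (p=5,w=4): C=5, w*C=4*5=20
  Job (p=7,w=2): C=12, w*C=2*12=24
  Job (p=5,w=1): C=17, w*C=1*17=17
  Job (p=8,w=1): C=25, w*C=1*25=25
Total weighted completion time = 86

86


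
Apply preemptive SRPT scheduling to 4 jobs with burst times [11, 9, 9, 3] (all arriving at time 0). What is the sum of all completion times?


Since all jobs arrive at t=0, SRPT equals SPT ordering.
SPT order: [3, 9, 9, 11]
Completion times:
  Job 1: p=3, C=3
  Job 2: p=9, C=12
  Job 3: p=9, C=21
  Job 4: p=11, C=32
Total completion time = 3 + 12 + 21 + 32 = 68

68


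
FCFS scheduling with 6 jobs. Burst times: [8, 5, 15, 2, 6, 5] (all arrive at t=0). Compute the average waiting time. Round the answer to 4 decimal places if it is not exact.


FCFS order (as given): [8, 5, 15, 2, 6, 5]
Waiting times:
  Job 1: wait = 0
  Job 2: wait = 8
  Job 3: wait = 13
  Job 4: wait = 28
  Job 5: wait = 30
  Job 6: wait = 36
Sum of waiting times = 115
Average waiting time = 115/6 = 19.1667

19.1667


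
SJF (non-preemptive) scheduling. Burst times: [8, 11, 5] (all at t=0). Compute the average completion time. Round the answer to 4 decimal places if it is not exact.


SJF order (ascending): [5, 8, 11]
Completion times:
  Job 1: burst=5, C=5
  Job 2: burst=8, C=13
  Job 3: burst=11, C=24
Average completion = 42/3 = 14.0

14.0


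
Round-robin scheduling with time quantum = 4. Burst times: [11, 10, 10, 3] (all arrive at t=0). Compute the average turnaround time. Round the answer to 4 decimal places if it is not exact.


Time quantum = 4
Execution trace:
  J1 runs 4 units, time = 4
  J2 runs 4 units, time = 8
  J3 runs 4 units, time = 12
  J4 runs 3 units, time = 15
  J1 runs 4 units, time = 19
  J2 runs 4 units, time = 23
  J3 runs 4 units, time = 27
  J1 runs 3 units, time = 30
  J2 runs 2 units, time = 32
  J3 runs 2 units, time = 34
Finish times: [30, 32, 34, 15]
Average turnaround = 111/4 = 27.75

27.75


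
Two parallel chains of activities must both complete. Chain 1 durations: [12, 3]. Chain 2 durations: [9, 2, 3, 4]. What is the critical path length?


Path A total = 12 + 3 = 15
Path B total = 9 + 2 + 3 + 4 = 18
Critical path = longest path = max(15, 18) = 18

18


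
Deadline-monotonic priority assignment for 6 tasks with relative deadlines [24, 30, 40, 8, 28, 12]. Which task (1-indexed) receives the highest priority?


Sort tasks by relative deadline (ascending):
  Task 4: deadline = 8
  Task 6: deadline = 12
  Task 1: deadline = 24
  Task 5: deadline = 28
  Task 2: deadline = 30
  Task 3: deadline = 40
Priority order (highest first): [4, 6, 1, 5, 2, 3]
Highest priority task = 4

4


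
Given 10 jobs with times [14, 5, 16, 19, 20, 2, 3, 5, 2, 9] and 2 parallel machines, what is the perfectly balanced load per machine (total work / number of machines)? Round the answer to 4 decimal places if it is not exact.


Total processing time = 14 + 5 + 16 + 19 + 20 + 2 + 3 + 5 + 2 + 9 = 95
Number of machines = 2
Ideal balanced load = 95 / 2 = 47.5

47.5


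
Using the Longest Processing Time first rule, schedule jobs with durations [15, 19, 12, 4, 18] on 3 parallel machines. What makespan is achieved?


Sort jobs in decreasing order (LPT): [19, 18, 15, 12, 4]
Assign each job to the least loaded machine:
  Machine 1: jobs [19], load = 19
  Machine 2: jobs [18, 4], load = 22
  Machine 3: jobs [15, 12], load = 27
Makespan = max load = 27

27


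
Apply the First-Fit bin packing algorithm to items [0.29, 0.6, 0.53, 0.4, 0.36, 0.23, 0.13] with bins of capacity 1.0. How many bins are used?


Place items sequentially using First-Fit:
  Item 0.29 -> new Bin 1
  Item 0.6 -> Bin 1 (now 0.89)
  Item 0.53 -> new Bin 2
  Item 0.4 -> Bin 2 (now 0.93)
  Item 0.36 -> new Bin 3
  Item 0.23 -> Bin 3 (now 0.59)
  Item 0.13 -> Bin 3 (now 0.72)
Total bins used = 3

3


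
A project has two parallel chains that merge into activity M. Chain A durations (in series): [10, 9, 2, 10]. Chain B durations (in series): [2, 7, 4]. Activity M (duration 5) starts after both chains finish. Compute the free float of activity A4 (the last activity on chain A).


ES(A4) = sum of predecessors on chain A = 21
EF(A4) = ES + duration = 21 + 10 = 31
Successor of A4 is M. ES(M) = max(sum(A), sum(B)) = max(31, 13) = 31
Free float = ES(successor) - EF(current) = 31 - 31 = 0

0


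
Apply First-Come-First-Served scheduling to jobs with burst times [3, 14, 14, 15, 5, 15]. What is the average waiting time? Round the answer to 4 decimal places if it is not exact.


FCFS order (as given): [3, 14, 14, 15, 5, 15]
Waiting times:
  Job 1: wait = 0
  Job 2: wait = 3
  Job 3: wait = 17
  Job 4: wait = 31
  Job 5: wait = 46
  Job 6: wait = 51
Sum of waiting times = 148
Average waiting time = 148/6 = 24.6667

24.6667


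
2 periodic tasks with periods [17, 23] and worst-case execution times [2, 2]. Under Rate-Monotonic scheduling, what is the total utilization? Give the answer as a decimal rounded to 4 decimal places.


Compute individual utilizations (exact fractions):
  Task 1: C/T = 2/17 (approx. 0.1176)
  Task 2: C/T = 2/23 (approx. 0.087)
Total utilization U = 2/17 + 2/23 = 80/391
Rounded to 4 decimal places: U = 0.2046
RM (Liu & Layland) bound for 2 tasks = 0.828427; compare with U = 80/391 (approx. 0.204604)
U <= bound, so schedulable by RM sufficient condition.

0.2046


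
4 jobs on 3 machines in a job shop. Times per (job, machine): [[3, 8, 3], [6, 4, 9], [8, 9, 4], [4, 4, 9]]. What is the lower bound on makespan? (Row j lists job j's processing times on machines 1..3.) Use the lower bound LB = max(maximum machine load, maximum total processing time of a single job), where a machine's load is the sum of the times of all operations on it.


Machine loads:
  Machine 1: 3 + 6 + 8 + 4 = 21
  Machine 2: 8 + 4 + 9 + 4 = 25
  Machine 3: 3 + 9 + 4 + 9 = 25
Max machine load = 25
Job totals:
  Job 1: 14
  Job 2: 19
  Job 3: 21
  Job 4: 17
Max job total = 21
Lower bound = max(25, 21) = 25

25


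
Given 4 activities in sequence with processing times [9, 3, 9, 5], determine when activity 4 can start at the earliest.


Activity 4 starts after activities 1 through 3 complete.
Predecessor durations: [9, 3, 9]
ES = 9 + 3 + 9 = 21

21


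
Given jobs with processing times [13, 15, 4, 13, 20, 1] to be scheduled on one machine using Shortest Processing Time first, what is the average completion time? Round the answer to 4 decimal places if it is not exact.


Sort jobs by processing time (SPT order): [1, 4, 13, 13, 15, 20]
Compute completion times sequentially:
  Job 1: processing = 1, completes at 1
  Job 2: processing = 4, completes at 5
  Job 3: processing = 13, completes at 18
  Job 4: processing = 13, completes at 31
  Job 5: processing = 15, completes at 46
  Job 6: processing = 20, completes at 66
Sum of completion times = 167
Average completion time = 167/6 = 27.8333

27.8333


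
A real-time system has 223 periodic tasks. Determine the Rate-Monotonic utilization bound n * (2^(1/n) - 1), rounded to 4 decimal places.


Compute 2^(1/223) = 1.0031131190
Subtract 1: 1.0031131190 - 1 = 0.0031131190
Multiply by n: 223 * 0.0031131190 = 0.6942255370
Round to 4 dp: 0.6942

0.6942


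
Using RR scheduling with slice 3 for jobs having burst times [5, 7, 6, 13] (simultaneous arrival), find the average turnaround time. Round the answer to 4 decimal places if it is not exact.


Time quantum = 3
Execution trace:
  J1 runs 3 units, time = 3
  J2 runs 3 units, time = 6
  J3 runs 3 units, time = 9
  J4 runs 3 units, time = 12
  J1 runs 2 units, time = 14
  J2 runs 3 units, time = 17
  J3 runs 3 units, time = 20
  J4 runs 3 units, time = 23
  J2 runs 1 units, time = 24
  J4 runs 3 units, time = 27
  J4 runs 3 units, time = 30
  J4 runs 1 units, time = 31
Finish times: [14, 24, 20, 31]
Average turnaround = 89/4 = 22.25

22.25


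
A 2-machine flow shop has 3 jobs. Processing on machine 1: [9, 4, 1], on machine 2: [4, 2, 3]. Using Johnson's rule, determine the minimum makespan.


Apply Johnson's rule:
  Group 1 (a <= b): [(3, 1, 3)]
  Group 2 (a > b): [(1, 9, 4), (2, 4, 2)]
Optimal job order: [3, 1, 2]
Schedule:
  Job 3: M1 done at 1, M2 done at 4
  Job 1: M1 done at 10, M2 done at 14
  Job 2: M1 done at 14, M2 done at 16
Makespan = 16

16


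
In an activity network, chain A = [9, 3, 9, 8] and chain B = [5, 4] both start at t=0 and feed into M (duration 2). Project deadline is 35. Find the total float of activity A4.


Forward pass: ES(A4) = sum of predecessors on chain A = 21
EF = ES + duration = 21 + 8 = 29
Backward pass: LF(M) = deadline = 35; LS(M) = 35 - 2 = 33
LF(A4) = LS(M) - sum(successors on chain A) = 33 - 0 = 33
LS = LF - duration = 33 - 8 = 25
Total float = LS - ES = 25 - 21 = 4

4


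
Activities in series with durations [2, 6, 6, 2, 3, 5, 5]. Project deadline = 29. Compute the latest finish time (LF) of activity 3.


LF(activity 3) = deadline - sum of successor durations
Successors: activities 4 through 7 with durations [2, 3, 5, 5]
Sum of successor durations = 15
LF = 29 - 15 = 14

14


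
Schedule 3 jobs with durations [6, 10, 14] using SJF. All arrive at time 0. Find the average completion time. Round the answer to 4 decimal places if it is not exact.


SJF order (ascending): [6, 10, 14]
Completion times:
  Job 1: burst=6, C=6
  Job 2: burst=10, C=16
  Job 3: burst=14, C=30
Average completion = 52/3 = 17.3333

17.3333


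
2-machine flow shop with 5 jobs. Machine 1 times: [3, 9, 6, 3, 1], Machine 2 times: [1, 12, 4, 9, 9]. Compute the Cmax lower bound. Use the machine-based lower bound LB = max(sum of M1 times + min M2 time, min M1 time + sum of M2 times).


LB1 = sum(M1 times) + min(M2 times) = 22 + 1 = 23
LB2 = min(M1 times) + sum(M2 times) = 1 + 35 = 36
Lower bound = max(LB1, LB2) = max(23, 36) = 36

36


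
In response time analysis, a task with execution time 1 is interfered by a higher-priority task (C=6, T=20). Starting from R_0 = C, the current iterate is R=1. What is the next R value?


R_next = C + ceil(R_prev / T_hp) * C_hp
ceil(1 / 20) = ceil(0.05) = 1
Interference = 1 * 6 = 6
R_next = 1 + 6 = 7

7


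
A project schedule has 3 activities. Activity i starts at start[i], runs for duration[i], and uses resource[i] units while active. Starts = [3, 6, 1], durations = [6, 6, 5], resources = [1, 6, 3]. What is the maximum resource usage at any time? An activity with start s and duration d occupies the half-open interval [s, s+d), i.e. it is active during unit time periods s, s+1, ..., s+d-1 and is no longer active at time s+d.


Each activity i is active on [start_i, start_i + duration_i).
Compute total resource usage per time slot:
  t=0: active resources = [], total = 0
  t=1: active resources = [3], total = 3
  t=2: active resources = [3], total = 3
  t=3: active resources = [1, 3], total = 4
  t=4: active resources = [1, 3], total = 4
  t=5: active resources = [1, 3], total = 4
  t=6: active resources = [1, 6], total = 7
  t=7: active resources = [1, 6], total = 7
  t=8: active resources = [1, 6], total = 7
  t=9: active resources = [6], total = 6
  t=10: active resources = [6], total = 6
  t=11: active resources = [6], total = 6
Peak resource demand = 7

7


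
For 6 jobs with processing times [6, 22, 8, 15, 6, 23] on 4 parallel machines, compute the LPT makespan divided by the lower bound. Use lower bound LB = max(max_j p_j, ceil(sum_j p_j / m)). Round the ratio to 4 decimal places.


LPT order: [23, 22, 15, 8, 6, 6]
Machine loads after assignment: [23, 22, 15, 20]
LPT makespan = 23
Lower bound = max(max_job, ceil(total/4)) = max(23, 20) = 23
Ratio = 23 / 23 = 1.0

1.0


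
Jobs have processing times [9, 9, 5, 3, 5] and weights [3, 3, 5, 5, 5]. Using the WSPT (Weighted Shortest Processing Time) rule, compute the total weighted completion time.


Compute p/w ratios and sort ascending (WSPT): [(3, 5), (5, 5), (5, 5), (9, 3), (9, 3)]
Compute weighted completion times:
  Job (p=3,w=5): C=3, w*C=5*3=15
  Job (p=5,w=5): C=8, w*C=5*8=40
  Job (p=5,w=5): C=13, w*C=5*13=65
  Job (p=9,w=3): C=22, w*C=3*22=66
  Job (p=9,w=3): C=31, w*C=3*31=93
Total weighted completion time = 279

279


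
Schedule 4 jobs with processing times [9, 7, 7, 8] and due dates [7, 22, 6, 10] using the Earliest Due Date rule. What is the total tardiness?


Sort by due date (EDD order): [(7, 6), (9, 7), (8, 10), (7, 22)]
Compute completion times and tardiness:
  Job 1: p=7, d=6, C=7, tardiness=max(0,7-6)=1
  Job 2: p=9, d=7, C=16, tardiness=max(0,16-7)=9
  Job 3: p=8, d=10, C=24, tardiness=max(0,24-10)=14
  Job 4: p=7, d=22, C=31, tardiness=max(0,31-22)=9
Total tardiness = 33

33


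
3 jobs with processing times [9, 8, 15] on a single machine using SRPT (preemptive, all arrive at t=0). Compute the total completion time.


Since all jobs arrive at t=0, SRPT equals SPT ordering.
SPT order: [8, 9, 15]
Completion times:
  Job 1: p=8, C=8
  Job 2: p=9, C=17
  Job 3: p=15, C=32
Total completion time = 8 + 17 + 32 = 57

57


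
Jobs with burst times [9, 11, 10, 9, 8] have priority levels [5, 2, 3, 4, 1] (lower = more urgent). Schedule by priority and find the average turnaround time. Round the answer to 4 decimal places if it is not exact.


Sort by priority (ascending = highest first):
Order: [(1, 8), (2, 11), (3, 10), (4, 9), (5, 9)]
Completion times:
  Priority 1, burst=8, C=8
  Priority 2, burst=11, C=19
  Priority 3, burst=10, C=29
  Priority 4, burst=9, C=38
  Priority 5, burst=9, C=47
Average turnaround = 141/5 = 28.2

28.2


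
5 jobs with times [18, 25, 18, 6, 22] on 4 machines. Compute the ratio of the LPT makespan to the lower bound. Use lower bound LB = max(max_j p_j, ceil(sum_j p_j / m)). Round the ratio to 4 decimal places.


LPT order: [25, 22, 18, 18, 6]
Machine loads after assignment: [25, 22, 24, 18]
LPT makespan = 25
Lower bound = max(max_job, ceil(total/4)) = max(25, 23) = 25
Ratio = 25 / 25 = 1.0

1.0


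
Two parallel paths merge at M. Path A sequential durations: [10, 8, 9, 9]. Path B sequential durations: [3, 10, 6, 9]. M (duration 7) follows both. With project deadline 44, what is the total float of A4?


Forward pass: ES(A4) = sum of predecessors on chain A = 27
EF = ES + duration = 27 + 9 = 36
Backward pass: LF(M) = deadline = 44; LS(M) = 44 - 7 = 37
LF(A4) = LS(M) - sum(successors on chain A) = 37 - 0 = 37
LS = LF - duration = 37 - 9 = 28
Total float = LS - ES = 28 - 27 = 1

1


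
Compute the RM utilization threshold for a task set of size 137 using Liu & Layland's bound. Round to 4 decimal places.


Compute 2^(1/137) = 1.0050722892
Subtract 1: 1.0050722892 - 1 = 0.0050722892
Multiply by n: 137 * 0.0050722892 = 0.6949036204
Round to 4 dp: 0.6949

0.6949


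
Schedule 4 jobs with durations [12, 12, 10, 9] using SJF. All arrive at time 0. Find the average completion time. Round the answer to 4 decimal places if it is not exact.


SJF order (ascending): [9, 10, 12, 12]
Completion times:
  Job 1: burst=9, C=9
  Job 2: burst=10, C=19
  Job 3: burst=12, C=31
  Job 4: burst=12, C=43
Average completion = 102/4 = 25.5

25.5


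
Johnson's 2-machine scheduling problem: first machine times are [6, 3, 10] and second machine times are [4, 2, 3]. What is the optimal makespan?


Apply Johnson's rule:
  Group 1 (a <= b): []
  Group 2 (a > b): [(1, 6, 4), (3, 10, 3), (2, 3, 2)]
Optimal job order: [1, 3, 2]
Schedule:
  Job 1: M1 done at 6, M2 done at 10
  Job 3: M1 done at 16, M2 done at 19
  Job 2: M1 done at 19, M2 done at 21
Makespan = 21

21


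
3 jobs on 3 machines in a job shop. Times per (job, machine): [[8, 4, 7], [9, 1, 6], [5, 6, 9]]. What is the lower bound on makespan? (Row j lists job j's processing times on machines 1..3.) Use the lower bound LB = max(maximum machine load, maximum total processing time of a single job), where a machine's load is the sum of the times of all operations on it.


Machine loads:
  Machine 1: 8 + 9 + 5 = 22
  Machine 2: 4 + 1 + 6 = 11
  Machine 3: 7 + 6 + 9 = 22
Max machine load = 22
Job totals:
  Job 1: 19
  Job 2: 16
  Job 3: 20
Max job total = 20
Lower bound = max(22, 20) = 22

22


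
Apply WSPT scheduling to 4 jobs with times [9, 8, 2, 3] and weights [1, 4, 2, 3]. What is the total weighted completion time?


Compute p/w ratios and sort ascending (WSPT): [(2, 2), (3, 3), (8, 4), (9, 1)]
Compute weighted completion times:
  Job (p=2,w=2): C=2, w*C=2*2=4
  Job (p=3,w=3): C=5, w*C=3*5=15
  Job (p=8,w=4): C=13, w*C=4*13=52
  Job (p=9,w=1): C=22, w*C=1*22=22
Total weighted completion time = 93

93


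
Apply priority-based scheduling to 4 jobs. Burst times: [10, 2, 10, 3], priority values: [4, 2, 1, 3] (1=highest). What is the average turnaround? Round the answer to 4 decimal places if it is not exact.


Sort by priority (ascending = highest first):
Order: [(1, 10), (2, 2), (3, 3), (4, 10)]
Completion times:
  Priority 1, burst=10, C=10
  Priority 2, burst=2, C=12
  Priority 3, burst=3, C=15
  Priority 4, burst=10, C=25
Average turnaround = 62/4 = 15.5

15.5


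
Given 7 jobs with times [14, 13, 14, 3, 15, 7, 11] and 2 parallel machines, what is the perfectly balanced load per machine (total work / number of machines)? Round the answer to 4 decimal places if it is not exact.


Total processing time = 14 + 13 + 14 + 3 + 15 + 7 + 11 = 77
Number of machines = 2
Ideal balanced load = 77 / 2 = 38.5

38.5


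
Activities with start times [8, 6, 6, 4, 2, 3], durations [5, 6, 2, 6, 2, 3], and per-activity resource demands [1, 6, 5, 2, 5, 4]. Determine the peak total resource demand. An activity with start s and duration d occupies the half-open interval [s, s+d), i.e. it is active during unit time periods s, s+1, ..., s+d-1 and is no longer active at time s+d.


Each activity i is active on [start_i, start_i + duration_i).
Compute total resource usage per time slot:
  t=0: active resources = [], total = 0
  t=1: active resources = [], total = 0
  t=2: active resources = [5], total = 5
  t=3: active resources = [5, 4], total = 9
  t=4: active resources = [2, 4], total = 6
  t=5: active resources = [2, 4], total = 6
  t=6: active resources = [6, 5, 2], total = 13
  t=7: active resources = [6, 5, 2], total = 13
  t=8: active resources = [1, 6, 2], total = 9
  t=9: active resources = [1, 6, 2], total = 9
  t=10: active resources = [1, 6], total = 7
  t=11: active resources = [1, 6], total = 7
  t=12: active resources = [1], total = 1
Peak resource demand = 13

13


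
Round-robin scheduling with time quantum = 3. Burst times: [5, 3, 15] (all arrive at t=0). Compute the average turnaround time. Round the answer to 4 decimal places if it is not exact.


Time quantum = 3
Execution trace:
  J1 runs 3 units, time = 3
  J2 runs 3 units, time = 6
  J3 runs 3 units, time = 9
  J1 runs 2 units, time = 11
  J3 runs 3 units, time = 14
  J3 runs 3 units, time = 17
  J3 runs 3 units, time = 20
  J3 runs 3 units, time = 23
Finish times: [11, 6, 23]
Average turnaround = 40/3 = 13.3333

13.3333


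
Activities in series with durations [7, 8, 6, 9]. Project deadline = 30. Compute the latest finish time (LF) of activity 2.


LF(activity 2) = deadline - sum of successor durations
Successors: activities 3 through 4 with durations [6, 9]
Sum of successor durations = 15
LF = 30 - 15 = 15

15


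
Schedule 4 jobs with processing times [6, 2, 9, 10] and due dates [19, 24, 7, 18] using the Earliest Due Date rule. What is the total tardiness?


Sort by due date (EDD order): [(9, 7), (10, 18), (6, 19), (2, 24)]
Compute completion times and tardiness:
  Job 1: p=9, d=7, C=9, tardiness=max(0,9-7)=2
  Job 2: p=10, d=18, C=19, tardiness=max(0,19-18)=1
  Job 3: p=6, d=19, C=25, tardiness=max(0,25-19)=6
  Job 4: p=2, d=24, C=27, tardiness=max(0,27-24)=3
Total tardiness = 12

12


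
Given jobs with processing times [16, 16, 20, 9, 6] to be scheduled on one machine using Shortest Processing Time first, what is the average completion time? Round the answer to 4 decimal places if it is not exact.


Sort jobs by processing time (SPT order): [6, 9, 16, 16, 20]
Compute completion times sequentially:
  Job 1: processing = 6, completes at 6
  Job 2: processing = 9, completes at 15
  Job 3: processing = 16, completes at 31
  Job 4: processing = 16, completes at 47
  Job 5: processing = 20, completes at 67
Sum of completion times = 166
Average completion time = 166/5 = 33.2

33.2


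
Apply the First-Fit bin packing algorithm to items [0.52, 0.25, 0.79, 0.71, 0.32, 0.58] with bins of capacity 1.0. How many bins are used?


Place items sequentially using First-Fit:
  Item 0.52 -> new Bin 1
  Item 0.25 -> Bin 1 (now 0.77)
  Item 0.79 -> new Bin 2
  Item 0.71 -> new Bin 3
  Item 0.32 -> new Bin 4
  Item 0.58 -> Bin 4 (now 0.9)
Total bins used = 4

4
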